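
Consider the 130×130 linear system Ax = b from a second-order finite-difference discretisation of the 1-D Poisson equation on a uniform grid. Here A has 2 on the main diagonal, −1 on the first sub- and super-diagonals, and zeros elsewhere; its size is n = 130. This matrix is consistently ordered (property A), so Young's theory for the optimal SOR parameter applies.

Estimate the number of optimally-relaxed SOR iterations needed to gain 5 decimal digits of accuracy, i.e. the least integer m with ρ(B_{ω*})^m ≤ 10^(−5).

m = 241

B_J for the 130×130 system has eigenvalues cos(kπ/131); ρ_J = cos(π/131) = 0.9997125.
√(1−ρ_J²) simplifies to sin(π/131) = 0.0239793.
ω* = 2/(1 + 0.0239793) = 2/1.0239793 = 1.9531645.
ρ_SOR = ω* − 1 ≈ 0.9531645.
For 5 digits: m = 5·ln10 / (−ln 0.9531645) = 11.5129/0.0479678 = 240.013; round up → m = 241.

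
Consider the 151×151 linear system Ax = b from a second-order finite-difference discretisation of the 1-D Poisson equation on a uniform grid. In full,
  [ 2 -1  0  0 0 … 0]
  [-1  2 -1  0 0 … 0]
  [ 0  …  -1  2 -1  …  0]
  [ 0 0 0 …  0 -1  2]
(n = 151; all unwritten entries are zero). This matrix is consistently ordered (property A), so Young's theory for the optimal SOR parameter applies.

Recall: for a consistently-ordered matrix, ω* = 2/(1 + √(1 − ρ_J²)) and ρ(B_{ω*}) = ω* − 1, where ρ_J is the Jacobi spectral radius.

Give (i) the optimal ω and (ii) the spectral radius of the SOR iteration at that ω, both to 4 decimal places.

ω* = 1.9595, ρ_SOR = 0.9595

spectrum of D⁻¹(L+U) = {cos(kπ/152) : 1≤k≤151}; ρ_J = cos(π/152) = 0.9998.
√(1−ρ_J²) = |sin(π/152)| = 0.02067
Then 2/(1+√(1−ρ_J²)) = 2/(1+0.02067); ω* = 2/1.02067 = 1.9595.
ρ(B_{ω*}) = ω*−1 = 0.9595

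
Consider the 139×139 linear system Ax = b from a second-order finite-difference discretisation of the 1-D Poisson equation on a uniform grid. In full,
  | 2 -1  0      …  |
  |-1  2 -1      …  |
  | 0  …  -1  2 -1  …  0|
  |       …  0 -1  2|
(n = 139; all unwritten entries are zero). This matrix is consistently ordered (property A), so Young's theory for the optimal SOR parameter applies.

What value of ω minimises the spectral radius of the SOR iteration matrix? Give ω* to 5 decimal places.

[ρ_J] n=139: ρ(B_J) = cos(π/(n+1)) = cos(π/140) = 0.99975.
1 − cos²(π/140) = sin²(π/140) ⇒ √(1−ρ_J²) = sin(π/140) = 0.022438.
So ω* = 2/1.022438 = 1.95611 (Young).
ρ_SOR = ω* − 1 ≈ 0.95611.

ω* = 1.95611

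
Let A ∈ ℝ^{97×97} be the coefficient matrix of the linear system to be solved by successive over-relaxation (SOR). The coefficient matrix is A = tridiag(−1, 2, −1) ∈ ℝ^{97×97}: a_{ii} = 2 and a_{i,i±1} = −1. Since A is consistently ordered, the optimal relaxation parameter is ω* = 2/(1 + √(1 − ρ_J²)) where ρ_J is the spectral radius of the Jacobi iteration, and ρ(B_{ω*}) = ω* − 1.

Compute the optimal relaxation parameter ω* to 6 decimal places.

ω* = 1.937888

½·tridiag(1,0,1) at n=97: λ_k = cos(kπ/98); max |λ| at k=1 ⇒ ρ_J = cos(π/98) ≈ 0.999486.
√(1−ρ_J²) = |sin(π/98)| = 0.0320516
ω* = 2 / (1 + 0.0320516) = 2 / 1.0320516 ≈ 1.937888.
ρ_SOR = ω* − 1 ≈ 0.937888.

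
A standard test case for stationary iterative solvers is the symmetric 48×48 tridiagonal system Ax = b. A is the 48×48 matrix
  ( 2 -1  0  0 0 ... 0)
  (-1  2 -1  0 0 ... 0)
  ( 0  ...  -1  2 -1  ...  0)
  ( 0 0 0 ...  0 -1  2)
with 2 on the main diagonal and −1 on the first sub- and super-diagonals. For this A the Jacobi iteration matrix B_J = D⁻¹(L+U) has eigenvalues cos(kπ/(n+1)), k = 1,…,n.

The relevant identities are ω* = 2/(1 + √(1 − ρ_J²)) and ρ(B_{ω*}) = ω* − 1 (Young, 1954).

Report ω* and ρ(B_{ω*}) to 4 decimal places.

ω* = 1.8796, ρ_SOR = 0.8796

ρ_J = max_k |cos(kπ/49)| = cos(π/49) = 0.9979
√(1−ρ_J²) simplifies to sin(π/49) = 0.06407.
[ω*] 2 ÷ (1 + 0.06407) = 2 ÷ 1.06407 = 1.8796.
ρ(B_{ω*}) = ω*−1 = 0.8796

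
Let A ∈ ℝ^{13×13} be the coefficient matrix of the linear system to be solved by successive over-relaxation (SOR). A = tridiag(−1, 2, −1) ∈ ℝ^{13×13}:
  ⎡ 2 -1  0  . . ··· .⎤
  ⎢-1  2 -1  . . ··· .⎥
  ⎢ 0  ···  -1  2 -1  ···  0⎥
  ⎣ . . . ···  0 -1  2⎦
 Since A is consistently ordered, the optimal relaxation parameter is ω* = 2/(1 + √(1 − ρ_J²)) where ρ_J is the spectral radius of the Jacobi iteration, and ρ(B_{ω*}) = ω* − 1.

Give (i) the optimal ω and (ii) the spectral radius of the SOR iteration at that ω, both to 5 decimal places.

ω* = 1.63596, ρ_SOR = 0.63596

n=13: λ(B_J) = 1 − λ(A)/2 = cos(kπ/14); k=1 gives ρ_J = 0.97493.
√(1 − cos²(π/14)) = sin(π/14) ≈ 0.222521.
ω* = 2/(1 + 0.222521) = 2/1.222521 = 1.63596.
and ρ(B_{ω*}) = 1.63596 − 1 = 0.63596.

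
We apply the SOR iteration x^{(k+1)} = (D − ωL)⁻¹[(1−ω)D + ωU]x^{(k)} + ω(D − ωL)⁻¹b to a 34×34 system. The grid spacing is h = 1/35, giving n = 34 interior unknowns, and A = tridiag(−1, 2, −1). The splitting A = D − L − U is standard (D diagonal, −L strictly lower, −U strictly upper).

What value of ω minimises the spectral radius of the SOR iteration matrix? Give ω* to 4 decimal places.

spectrum of D⁻¹(L+U) = {cos(kπ/35) : 1≤k≤34}; ρ_J = cos(π/35) = 0.9960.
√(1 − cos²(π/35)) = sin(π/35) ≈ 0.08964.
Young: ω* = 2/(1+√(1−ρ_J²)) = 2/(1+0.08964) = 2/1.08964 = 1.8355.
ρ_SOR = ω* − 1 ≈ 0.8355.

ω* = 1.8355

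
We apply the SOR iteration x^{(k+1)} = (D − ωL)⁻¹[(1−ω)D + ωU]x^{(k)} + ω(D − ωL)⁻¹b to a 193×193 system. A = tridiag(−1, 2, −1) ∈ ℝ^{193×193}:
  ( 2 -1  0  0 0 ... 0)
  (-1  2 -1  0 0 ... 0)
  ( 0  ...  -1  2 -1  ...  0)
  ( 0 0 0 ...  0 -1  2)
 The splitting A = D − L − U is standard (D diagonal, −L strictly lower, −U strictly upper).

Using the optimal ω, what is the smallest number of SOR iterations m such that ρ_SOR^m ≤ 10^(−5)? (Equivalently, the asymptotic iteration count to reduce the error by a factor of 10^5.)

m = 356

spectrum of D⁻¹(L+U) = {cos(kπ/194) : 1≤k≤193}; ρ_J = cos(π/194) = 0.9998689.
root = sin(π/194) = 0.0161931  (since 1−cos² = sin²).
Then 2/(1+√(1−ρ_J²)) = 2/(1+0.0161931); ω* = 2/1.0161931 = 1.9681299.
Hence ρ(B_{ω*}) = 1.9681299 − 1 = 0.9681299.
Need (0.9681299)^m ≤ 10^(−5): m ≥ 5·ln10/|ln 0.9681299| = 11.5129/0.032389 = 355.457 ⇒ m = 356.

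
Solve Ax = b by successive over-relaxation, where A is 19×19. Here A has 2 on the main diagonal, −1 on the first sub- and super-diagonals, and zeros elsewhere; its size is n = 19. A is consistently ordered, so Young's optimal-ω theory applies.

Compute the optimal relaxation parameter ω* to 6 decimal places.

ρ_J = max_k |cos(kπ/20)| = cos(π/20) = 0.987688
root = sin(π/20) = 0.1564345  (since 1−cos² = sin²).
So ω* = 2/1.1564345 = 1.729454 (Young).
At ω = 1.729454 every |λ(B_ω)| = ω−1, so ρ_SOR = 0.729454.

ω* = 1.729454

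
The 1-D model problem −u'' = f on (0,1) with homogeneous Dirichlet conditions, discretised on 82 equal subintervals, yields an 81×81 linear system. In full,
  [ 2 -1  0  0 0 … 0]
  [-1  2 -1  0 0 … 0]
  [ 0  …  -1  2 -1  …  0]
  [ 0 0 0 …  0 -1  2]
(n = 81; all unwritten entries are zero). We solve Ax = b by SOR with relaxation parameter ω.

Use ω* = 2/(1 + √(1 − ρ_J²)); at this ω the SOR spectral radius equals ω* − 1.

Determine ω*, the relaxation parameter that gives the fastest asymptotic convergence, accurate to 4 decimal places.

B_J for the 81×81 system has eigenvalues cos(kπ/82); ρ_J = cos(π/82) = 0.9993.
1 − cos²(π/82) = sin²(π/82) ⇒ √(1−ρ_J²) = sin(π/82) = 0.03830.
So ω* = 2/1.03830 = 1.9262 (Young).
ρ_SOR = ω* − 1 ≈ 0.9262.

ω* = 1.9262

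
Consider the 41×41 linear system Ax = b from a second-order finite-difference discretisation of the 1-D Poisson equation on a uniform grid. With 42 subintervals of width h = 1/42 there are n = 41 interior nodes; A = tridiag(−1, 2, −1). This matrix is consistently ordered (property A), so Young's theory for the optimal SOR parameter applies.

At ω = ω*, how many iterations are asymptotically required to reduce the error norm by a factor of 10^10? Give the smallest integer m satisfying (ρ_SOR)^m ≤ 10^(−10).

n=41: λ(B_J) = 1 − λ(A)/2 = cos(kπ/42); k=1 gives ρ_J = 0.9972038.
1 − cos²(π/42) = sin²(π/42) ⇒ √(1−ρ_J²) = sin(π/42) = 0.0747301.
ω* = 2/(1 + 0.0747301) = 2/1.0747301 = 1.8609323.
and ρ(B_{ω*}) = 1.8609323 − 1 = 0.8609323.
ρ_SOR^m ≤ 10^(−10) ⇔ m ≥ 10·ln10/(−ln 0.8609323) = 23.0259/0.149739 = 153.774; m = ⌈153.774⌉ = 154.

m = 154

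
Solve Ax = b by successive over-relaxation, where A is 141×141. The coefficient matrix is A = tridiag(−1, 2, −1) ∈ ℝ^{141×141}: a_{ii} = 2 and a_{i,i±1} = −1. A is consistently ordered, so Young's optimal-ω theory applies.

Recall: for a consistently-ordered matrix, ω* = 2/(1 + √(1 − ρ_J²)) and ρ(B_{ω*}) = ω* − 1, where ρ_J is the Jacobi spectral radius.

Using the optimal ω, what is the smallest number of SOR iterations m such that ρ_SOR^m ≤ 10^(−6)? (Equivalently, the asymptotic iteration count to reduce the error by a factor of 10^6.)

B_J for the 141×141 system has eigenvalues cos(kπ/142); ρ_J = cos(π/142) = 0.9997553.
root = sin(π/142) = 0.0221221  (since 1−cos² = sin²).
ω* = 2 / (1 + 0.0221221) = 2 / 1.0221221 ≈ 1.9567134.
ρ_SOR = ω* − 1 = 1.9567134 − 1 = 0.9567134.
6·ln10 = 13.8155; −ln(0.9567134) = 0.0442514; m = ⌈13.8155/0.0442514⌉ = ⌈312.205⌉ = 313.

m = 313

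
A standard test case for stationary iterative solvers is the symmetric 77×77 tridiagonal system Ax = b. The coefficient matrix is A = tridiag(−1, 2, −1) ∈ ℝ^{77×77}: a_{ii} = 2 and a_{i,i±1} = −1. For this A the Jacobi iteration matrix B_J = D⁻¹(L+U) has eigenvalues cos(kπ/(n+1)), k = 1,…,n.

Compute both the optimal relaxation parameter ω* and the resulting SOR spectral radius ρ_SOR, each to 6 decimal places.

½·tridiag(1,0,1) at n=77: λ_k = cos(kπ/78); max |λ| at k=1 ⇒ ρ_J = cos(π/78) ≈ 0.999189.
√(1 − cos²(π/78)) = sin(π/78) ≈ 0.0402659.
Then 2/(1+√(1−ρ_J²)) = 2/(1+0.0402659); ω* = 2/1.0402659 = 1.922585.
ρ_SOR = ω* − 1 ≈ 0.922585.

ω* = 1.922585, ρ_SOR = 0.922585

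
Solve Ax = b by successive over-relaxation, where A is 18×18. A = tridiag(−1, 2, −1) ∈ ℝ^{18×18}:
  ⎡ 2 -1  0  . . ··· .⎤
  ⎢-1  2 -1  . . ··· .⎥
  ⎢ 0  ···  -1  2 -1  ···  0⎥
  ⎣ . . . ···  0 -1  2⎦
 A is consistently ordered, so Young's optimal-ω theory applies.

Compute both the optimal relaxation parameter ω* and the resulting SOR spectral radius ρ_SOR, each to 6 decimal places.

B_J for the 18×18 system has eigenvalues cos(kπ/19); ρ_J = cos(π/19) = 0.986361.
1 − cos²(π/19) = sin²(π/19) ⇒ √(1−ρ_J²) = sin(π/19) = 0.1645946.
Young: ω* = 2/(1+√(1−ρ_J²)) = 2/(1+0.1645946) = 2/1.1645946 = 1.717336.
ρ_SOR = ω* − 1 ≈ 0.717336.

ω* = 1.717336, ρ_SOR = 0.717336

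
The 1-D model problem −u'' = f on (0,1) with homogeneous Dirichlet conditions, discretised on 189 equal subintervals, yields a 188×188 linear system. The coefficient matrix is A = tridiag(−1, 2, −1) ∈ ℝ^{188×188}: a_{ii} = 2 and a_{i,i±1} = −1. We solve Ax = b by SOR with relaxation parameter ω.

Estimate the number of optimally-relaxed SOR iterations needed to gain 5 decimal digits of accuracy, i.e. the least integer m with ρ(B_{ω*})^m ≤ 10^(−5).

m = 347

½·tridiag(1,0,1) at n=188: λ_k = cos(kπ/189); max |λ| at k=1 ⇒ ρ_J = cos(π/189) ≈ 0.9998619.
√(1 − cos²(π/189)) = sin(π/189) ≈ 0.0166214.
Young: ω* = 2/(1+√(1−ρ_J²)) = 2/(1+0.0166214) = 2/1.0166214 = 1.9673007.
and ρ(B_{ω*}) = 1.9673007 − 1 = 0.9673007.
(0.9673007)^m ≤ 10^{−5}  ⇒  m·ln(0.9673007) ≤ −5·ln10  ⇒  m ≥ 346.295  ⇒  m = 347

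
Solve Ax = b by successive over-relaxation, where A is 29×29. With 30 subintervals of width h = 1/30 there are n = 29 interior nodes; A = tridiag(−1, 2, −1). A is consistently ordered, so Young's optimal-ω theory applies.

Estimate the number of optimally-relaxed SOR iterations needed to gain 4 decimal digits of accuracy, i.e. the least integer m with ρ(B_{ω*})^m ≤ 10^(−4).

ρ_J = max_k |cos(kπ/30)| = cos(π/30) = 0.9945219
root = sin(π/30) = 0.1045285  (since 1−cos² = sin²).
Young: ω* = 2/(1+√(1−ρ_J²)) = 2/(1+0.1045285) = 2/1.1045285 = 1.8107274.
ρ_SOR = ω* − 1 ≈ 0.8107274.
ρ_SOR^m ≤ 10^(−4) ⇔ m ≥ 4·ln10/(−ln 0.8107274) = 9.21034/0.209823 = 43.896; m = ⌈43.896⌉ = 44.

m = 44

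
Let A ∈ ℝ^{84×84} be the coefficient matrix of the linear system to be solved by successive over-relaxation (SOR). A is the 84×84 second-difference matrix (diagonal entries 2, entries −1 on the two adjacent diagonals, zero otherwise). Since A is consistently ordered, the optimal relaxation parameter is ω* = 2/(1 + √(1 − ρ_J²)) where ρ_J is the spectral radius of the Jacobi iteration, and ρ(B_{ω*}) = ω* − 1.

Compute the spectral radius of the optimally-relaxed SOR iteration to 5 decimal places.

With n=84, ρ(Jacobi) = cos(π/85) = 0.99932.
root = sin(π/85) = 0.036951  (since 1−cos² = sin²).
ω* = 2 / (1 + 0.036951) = 2 / 1.036951 ≈ 1.92873.
Hence ρ(B_{ω*}) = 1.92873 − 1 = 0.92873.

ρ_SOR = 0.92873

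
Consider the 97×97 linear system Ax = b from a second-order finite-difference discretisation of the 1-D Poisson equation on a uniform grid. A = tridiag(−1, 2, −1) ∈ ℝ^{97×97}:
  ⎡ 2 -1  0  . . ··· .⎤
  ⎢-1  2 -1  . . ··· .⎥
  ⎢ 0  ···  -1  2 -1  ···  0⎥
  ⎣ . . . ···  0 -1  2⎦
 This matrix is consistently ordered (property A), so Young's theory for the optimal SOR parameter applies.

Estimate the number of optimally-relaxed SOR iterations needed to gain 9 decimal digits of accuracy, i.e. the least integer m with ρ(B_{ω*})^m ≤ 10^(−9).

B_J for the 97×97 system has eigenvalues cos(kπ/98); ρ_J = cos(π/98) = 0.9994862.
1 − cos²(π/98) = sin²(π/98) ⇒ √(1−ρ_J²) = sin(π/98) = 0.0320516.
ω* = 2/(1 + 0.0320516) = 2/1.0320516 = 1.9378876.
ρ_SOR = ω* − 1 ≈ 0.9378876.
9·ln10 = 20.7233; −ln(0.9378876) = 0.0641252; m = ⌈20.7233/0.0641252⌉ = ⌈323.169⌉ = 324.

m = 324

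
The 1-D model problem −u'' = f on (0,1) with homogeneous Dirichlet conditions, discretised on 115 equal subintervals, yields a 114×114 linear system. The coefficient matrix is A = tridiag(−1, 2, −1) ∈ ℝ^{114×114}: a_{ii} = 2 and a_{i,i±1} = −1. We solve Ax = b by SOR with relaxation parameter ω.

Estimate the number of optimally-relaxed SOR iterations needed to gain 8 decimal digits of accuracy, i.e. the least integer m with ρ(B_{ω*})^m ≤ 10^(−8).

m = 338

[ρ_J] n=114: ρ(B_J) = cos(π/(n+1)) = cos(π/115) = 0.9996269.
√(1−ρ_J²) = |sin(π/115)| = 0.0273148
ω* = 2/(1 + 0.0273148) = 2/1.0273148 = 1.9468229.
Hence ρ(B_{ω*}) = 1.9468229 − 1 = 0.9468229.
ρ_SOR^m ≤ 10^(−8) ⇔ m ≥ 8·ln10/(−ln 0.9468229) = 18.4207/0.0546432 = 337.109; m = ⌈337.109⌉ = 338.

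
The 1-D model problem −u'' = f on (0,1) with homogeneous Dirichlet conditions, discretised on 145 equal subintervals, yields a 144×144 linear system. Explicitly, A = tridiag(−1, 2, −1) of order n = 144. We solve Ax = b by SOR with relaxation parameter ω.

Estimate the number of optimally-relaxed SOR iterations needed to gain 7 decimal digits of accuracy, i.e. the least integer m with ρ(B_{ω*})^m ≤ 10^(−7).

½·tridiag(1,0,1) at n=144: λ_k = cos(kπ/145); max |λ| at k=1 ⇒ ρ_J = cos(π/145) ≈ 0.9997653.
root = sin(π/145) = 0.0216645  (since 1−cos² = sin²).
So ω* = 2/1.0216645 = 1.9575898 (Young).
Hence ρ(B_{ω*}) = 1.9575898 − 1 = 0.9575898.
7·ln10 = 16.1181; −ln(0.9575898) = 0.0433358; m = ⌈16.1181/0.0433358⌉ = ⌈371.935⌉ = 372.

m = 372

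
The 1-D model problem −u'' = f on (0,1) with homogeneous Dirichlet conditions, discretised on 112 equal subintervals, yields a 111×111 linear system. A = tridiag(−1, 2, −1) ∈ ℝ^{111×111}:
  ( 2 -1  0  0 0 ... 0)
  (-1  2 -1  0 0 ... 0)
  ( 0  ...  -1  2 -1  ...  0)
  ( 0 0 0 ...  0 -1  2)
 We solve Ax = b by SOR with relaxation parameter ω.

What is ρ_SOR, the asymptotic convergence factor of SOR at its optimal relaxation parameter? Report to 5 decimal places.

spectrum of D⁻¹(L+U) = {cos(kπ/112) : 1≤k≤111}; ρ_J = cos(π/112) = 0.99961.
√(1−ρ_J²) = |sin(π/112)| = 0.028046
Then 2/(1+√(1−ρ_J²)) = 2/(1+0.028046); ω* = 2/1.028046 = 1.94544.
and ρ(B_{ω*}) = 1.94544 − 1 = 0.94544.

ρ_SOR = 0.94544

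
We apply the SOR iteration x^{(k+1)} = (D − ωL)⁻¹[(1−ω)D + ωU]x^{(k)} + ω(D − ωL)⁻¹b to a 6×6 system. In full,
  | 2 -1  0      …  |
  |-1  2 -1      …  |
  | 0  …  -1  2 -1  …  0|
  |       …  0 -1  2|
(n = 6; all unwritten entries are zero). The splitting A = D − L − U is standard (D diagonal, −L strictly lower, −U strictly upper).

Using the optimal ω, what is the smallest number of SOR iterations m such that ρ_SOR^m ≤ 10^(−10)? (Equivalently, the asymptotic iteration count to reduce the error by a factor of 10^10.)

spectrum of D⁻¹(L+U) = {cos(kπ/7) : 1≤k≤6}; ρ_J = cos(π/7) = 0.9009689.
√(1−ρ_J²) = |sin(π/7)| = 0.4338837
Then 2/(1+√(1−ρ_J²)) = 2/(1+0.4338837); ω* = 2/1.4338837 = 1.3948133.
ρ(B_{ω*}) = ω*−1 = 0.3948133
ρ_SOR^m ≤ 10^(−10) ⇔ m ≥ 10·ln10/(−ln 0.3948133) = 23.0259/0.929342 = 24.777; m = ⌈24.777⌉ = 25.

m = 25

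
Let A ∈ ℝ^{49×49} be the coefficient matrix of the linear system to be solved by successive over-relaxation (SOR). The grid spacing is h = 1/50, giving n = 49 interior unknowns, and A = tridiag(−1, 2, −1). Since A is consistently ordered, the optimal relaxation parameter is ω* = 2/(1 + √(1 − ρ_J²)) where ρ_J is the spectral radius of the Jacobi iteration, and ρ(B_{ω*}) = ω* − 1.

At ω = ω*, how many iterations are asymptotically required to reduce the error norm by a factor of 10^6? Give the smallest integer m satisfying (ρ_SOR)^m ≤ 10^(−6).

B_J for the 49×49 system has eigenvalues cos(kπ/50); ρ_J = cos(π/50) = 0.9980267.
√(1−ρ_J²) simplifies to sin(π/50) = 0.0627905.
ω* = 2 / (1 + 0.0627905) = 2 / 1.0627905 ≈ 1.8818384.
At ω = 1.8818384 every |λ(B_ω)| = ω−1, so ρ_SOR = 0.8818384.
Need (0.8818384)^m ≤ 10^(−6): m ≥ 6·ln10/|ln 0.8818384| = 13.8155/0.125746 = 109.868 ⇒ m = 110.

m = 110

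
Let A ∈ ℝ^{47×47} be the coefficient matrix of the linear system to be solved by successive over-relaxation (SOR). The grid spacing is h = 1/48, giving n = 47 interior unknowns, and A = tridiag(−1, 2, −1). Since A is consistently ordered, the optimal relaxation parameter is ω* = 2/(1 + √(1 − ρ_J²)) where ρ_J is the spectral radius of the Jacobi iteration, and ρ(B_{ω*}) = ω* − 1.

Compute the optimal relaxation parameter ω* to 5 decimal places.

ω* = 1.87722

½·tridiag(1,0,1) at n=47: λ_k = cos(kπ/48); max |λ| at k=1 ⇒ ρ_J = cos(π/48) ≈ 0.99786.
1 − cos²(π/48) = sin²(π/48) ⇒ √(1−ρ_J²) = sin(π/48) = 0.065403.
[ω*] 2 ÷ (1 + 0.065403) = 2 ÷ 1.065403 = 1.87722.
ρ_SOR = ω* − 1 ≈ 0.87722.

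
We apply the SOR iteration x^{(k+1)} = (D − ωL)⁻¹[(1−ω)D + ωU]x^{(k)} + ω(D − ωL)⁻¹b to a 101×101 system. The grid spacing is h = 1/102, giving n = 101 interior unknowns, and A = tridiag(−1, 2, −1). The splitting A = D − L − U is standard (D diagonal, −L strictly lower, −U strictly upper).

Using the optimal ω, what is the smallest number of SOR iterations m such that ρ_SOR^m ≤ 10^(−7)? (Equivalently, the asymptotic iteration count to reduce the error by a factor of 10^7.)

ρ_J = max_k |cos(kπ/102)| = cos(π/102) = 0.9995257
√(1−ρ_J²) = |sin(π/102)| = 0.0307951
ω* = 2 / (1 + 0.0307951) = 2 / 1.0307951 ≈ 1.9402498.
and ρ(B_{ω*}) = 1.9402498 − 1 = 0.9402498.
(0.9402498)^m ≤ 10^{−7}  ⇒  m·ln(0.9402498) ≤ −7·ln10  ⇒  m ≥ 261.616  ⇒  m = 262

m = 262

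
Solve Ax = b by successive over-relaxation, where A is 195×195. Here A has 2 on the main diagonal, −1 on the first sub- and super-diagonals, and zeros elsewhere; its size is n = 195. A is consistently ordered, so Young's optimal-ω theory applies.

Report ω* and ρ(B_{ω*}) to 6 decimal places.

[ρ_J] n=195: ρ(B_J) = cos(π/(n+1)) = cos(π/196) = 0.999872.
√(1−ρ_J²) simplifies to sin(π/196) = 0.0160278.
ω* = 2 / (1 + 0.0160278) = 2 / 1.0160278 ≈ 1.968450.
At ω = 1.968450 every |λ(B_ω)| = ω−1, so ρ_SOR = 0.968450.

ω* = 1.968450, ρ_SOR = 0.968450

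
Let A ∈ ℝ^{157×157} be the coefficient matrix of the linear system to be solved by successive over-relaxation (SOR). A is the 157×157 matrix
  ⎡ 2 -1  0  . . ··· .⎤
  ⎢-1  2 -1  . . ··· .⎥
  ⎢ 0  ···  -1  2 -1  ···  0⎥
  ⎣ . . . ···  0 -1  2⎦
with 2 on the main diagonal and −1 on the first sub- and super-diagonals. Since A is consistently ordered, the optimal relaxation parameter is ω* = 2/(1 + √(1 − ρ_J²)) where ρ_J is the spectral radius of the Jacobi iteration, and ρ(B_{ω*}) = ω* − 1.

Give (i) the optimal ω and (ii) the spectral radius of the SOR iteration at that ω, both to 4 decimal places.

[ρ_J] n=157: ρ(B_J) = cos(π/(n+1)) = cos(π/158) = 0.9998.
1 − cos²(π/158) = sin²(π/158) ⇒ √(1−ρ_J²) = sin(π/158) = 0.01988.
[ω*] 2 ÷ (1 + 0.01988) = 2 ÷ 1.01988 = 1.9610.
and ρ(B_{ω*}) = 1.9610 − 1 = 0.9610.

ω* = 1.9610, ρ_SOR = 0.9610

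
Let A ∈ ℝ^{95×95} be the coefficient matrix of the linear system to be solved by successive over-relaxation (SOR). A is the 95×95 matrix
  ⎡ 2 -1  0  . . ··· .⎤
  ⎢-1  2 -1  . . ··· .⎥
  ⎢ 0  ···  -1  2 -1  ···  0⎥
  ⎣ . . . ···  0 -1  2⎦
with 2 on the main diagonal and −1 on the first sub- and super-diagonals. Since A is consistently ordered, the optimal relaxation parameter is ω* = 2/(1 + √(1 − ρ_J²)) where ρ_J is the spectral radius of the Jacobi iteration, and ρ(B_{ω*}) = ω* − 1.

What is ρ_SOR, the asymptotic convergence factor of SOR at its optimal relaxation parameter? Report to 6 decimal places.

ρ_SOR = 0.936635

ρ_J = max_k |cos(kπ/96)| = cos(π/96) = 0.999465
√(1 − cos²(π/96)) = sin(π/96) ≈ 0.0327191.
Young: ω* = 2/(1+√(1−ρ_J²)) = 2/(1+0.0327191) = 2/1.0327191 = 1.936635.
Hence ρ(B_{ω*}) = 1.936635 − 1 = 0.936635.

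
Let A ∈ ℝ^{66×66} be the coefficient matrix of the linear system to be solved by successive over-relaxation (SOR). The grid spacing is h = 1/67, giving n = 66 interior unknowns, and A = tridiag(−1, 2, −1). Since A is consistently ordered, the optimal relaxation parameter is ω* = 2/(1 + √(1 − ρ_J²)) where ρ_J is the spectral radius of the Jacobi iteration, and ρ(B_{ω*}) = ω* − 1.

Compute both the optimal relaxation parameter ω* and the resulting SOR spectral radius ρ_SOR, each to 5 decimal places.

ω* = 1.91045, ρ_SOR = 0.91045

spectrum of D⁻¹(L+U) = {cos(kπ/67) : 1≤k≤66}; ρ_J = cos(π/67) = 0.99890.
√(1 − cos²(π/67)) = sin(π/67) ≈ 0.046872.
ω* = 2 / (1 + 0.046872) = 2 / 1.046872 ≈ 1.91045.
ρ(B_{ω*}) = ω*−1 = 0.91045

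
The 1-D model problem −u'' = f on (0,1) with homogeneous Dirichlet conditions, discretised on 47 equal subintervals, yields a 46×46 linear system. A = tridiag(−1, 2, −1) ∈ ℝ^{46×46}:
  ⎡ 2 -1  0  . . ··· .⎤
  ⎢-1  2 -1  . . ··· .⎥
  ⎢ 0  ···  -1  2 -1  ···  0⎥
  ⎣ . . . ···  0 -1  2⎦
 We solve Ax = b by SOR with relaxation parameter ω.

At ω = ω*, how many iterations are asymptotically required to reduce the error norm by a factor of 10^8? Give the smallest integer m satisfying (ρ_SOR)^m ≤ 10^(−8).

With n=46, ρ(Jacobi) = cos(π/47) = 0.9977669.
root = sin(π/47) = 0.0667926  (since 1−cos² = sin²).
Young: ω* = 2/(1+√(1−ρ_J²)) = 2/(1+0.0667926) = 2/1.0667926 = 1.8747787.
ρ_SOR = ω* − 1 = 1.8747787 − 1 = 0.8747787.
m ≥ 8·ln10 / (−ln 0.8747787) = 137.690; smallest integer m = 138.

m = 138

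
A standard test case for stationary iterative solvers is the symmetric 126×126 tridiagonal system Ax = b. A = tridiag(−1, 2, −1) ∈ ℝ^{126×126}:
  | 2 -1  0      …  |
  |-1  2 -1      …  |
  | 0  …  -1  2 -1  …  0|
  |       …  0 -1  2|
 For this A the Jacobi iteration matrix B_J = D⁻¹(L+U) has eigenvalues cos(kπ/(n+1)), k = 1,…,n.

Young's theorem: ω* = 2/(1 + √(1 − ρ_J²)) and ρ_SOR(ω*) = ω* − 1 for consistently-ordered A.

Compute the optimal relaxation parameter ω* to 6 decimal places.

ω* = 1.951725

½·tridiag(1,0,1) at n=126: λ_k = cos(kπ/127); max |λ| at k=1 ⇒ ρ_J = cos(π/127) ≈ 0.999694.
√(1 − cos²(π/127)) = sin(π/127) ≈ 0.0247344.
[ω*] 2 ÷ (1 + 0.0247344) = 2 ÷ 1.0247344 = 1.951725.
ρ_SOR = ω* − 1 ≈ 0.951725.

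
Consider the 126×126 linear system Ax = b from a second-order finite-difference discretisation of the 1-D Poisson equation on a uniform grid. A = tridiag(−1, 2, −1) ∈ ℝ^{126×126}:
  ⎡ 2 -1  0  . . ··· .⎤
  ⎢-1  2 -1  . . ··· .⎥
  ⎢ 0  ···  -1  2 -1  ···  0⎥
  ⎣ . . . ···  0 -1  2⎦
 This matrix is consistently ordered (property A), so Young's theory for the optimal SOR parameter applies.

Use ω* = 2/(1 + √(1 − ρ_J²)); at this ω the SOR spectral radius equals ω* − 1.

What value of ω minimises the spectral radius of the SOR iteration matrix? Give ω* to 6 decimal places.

spectrum of D⁻¹(L+U) = {cos(kπ/127) : 1≤k≤126}; ρ_J = cos(π/127) = 0.999694.
√(1−ρ_J²) simplifies to sin(π/127) = 0.0247344.
Then 2/(1+√(1−ρ_J²)) = 2/(1+0.0247344); ω* = 2/1.0247344 = 1.951725.
and ρ(B_{ω*}) = 1.951725 − 1 = 0.951725.

ω* = 1.951725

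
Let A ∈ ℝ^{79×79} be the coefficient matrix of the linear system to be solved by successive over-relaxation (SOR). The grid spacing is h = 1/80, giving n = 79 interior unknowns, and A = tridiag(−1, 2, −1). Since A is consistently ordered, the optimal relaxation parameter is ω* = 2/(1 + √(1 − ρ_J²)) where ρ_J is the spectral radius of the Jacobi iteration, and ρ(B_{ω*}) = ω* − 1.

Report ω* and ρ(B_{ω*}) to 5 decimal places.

ω* = 1.92445, ρ_SOR = 0.92445

spectrum of D⁻¹(L+U) = {cos(kπ/80) : 1≤k≤79}; ρ_J = cos(π/80) = 0.99923.
√(1−ρ_J²) simplifies to sin(π/80) = 0.039260.
[ω*] 2 ÷ (1 + 0.039260) = 2 ÷ 1.039260 = 1.92445.
Hence ρ(B_{ω*}) = 1.92445 − 1 = 0.92445.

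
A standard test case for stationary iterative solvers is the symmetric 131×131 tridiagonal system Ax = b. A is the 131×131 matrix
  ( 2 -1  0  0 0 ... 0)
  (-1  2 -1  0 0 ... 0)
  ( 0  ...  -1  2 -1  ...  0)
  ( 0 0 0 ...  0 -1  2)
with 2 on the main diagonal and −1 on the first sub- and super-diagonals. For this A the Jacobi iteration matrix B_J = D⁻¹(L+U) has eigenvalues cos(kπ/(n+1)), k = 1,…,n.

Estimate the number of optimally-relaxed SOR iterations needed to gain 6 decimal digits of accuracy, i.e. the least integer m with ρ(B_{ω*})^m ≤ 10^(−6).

n=131: λ(B_J) = 1 − λ(A)/2 = cos(kπ/132); k=1 gives ρ_J = 0.9997168.
1 − cos²(π/132) = sin²(π/132) ⇒ √(1−ρ_J²) = sin(π/132) = 0.0237977.
Then 2/(1+√(1−ρ_J²)) = 2/(1+0.0237977); ω* = 2/1.0237977 = 1.9535109.
ρ(B_{ω*}) = ω*−1 = 0.9535109
(0.9535109)^m ≤ 10^{−6}  ⇒  m·ln(0.9535109) ≤ −6·ln10  ⇒  m ≥ 290.215  ⇒  m = 291

m = 291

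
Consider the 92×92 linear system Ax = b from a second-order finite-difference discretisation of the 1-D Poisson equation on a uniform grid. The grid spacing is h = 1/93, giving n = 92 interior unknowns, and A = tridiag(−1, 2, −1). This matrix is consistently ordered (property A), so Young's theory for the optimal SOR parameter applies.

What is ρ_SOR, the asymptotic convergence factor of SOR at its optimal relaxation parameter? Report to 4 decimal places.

ρ_J = max_k |cos(kπ/93)| = cos(π/93) = 0.9994
1 − cos²(π/93) = sin²(π/93) ⇒ √(1−ρ_J²) = sin(π/93) = 0.03377.
[ω*] 2 ÷ (1 + 0.03377) = 2 ÷ 1.03377 = 1.9347.
ρ_SOR = ω* − 1 ≈ 0.9347.

ρ_SOR = 0.9347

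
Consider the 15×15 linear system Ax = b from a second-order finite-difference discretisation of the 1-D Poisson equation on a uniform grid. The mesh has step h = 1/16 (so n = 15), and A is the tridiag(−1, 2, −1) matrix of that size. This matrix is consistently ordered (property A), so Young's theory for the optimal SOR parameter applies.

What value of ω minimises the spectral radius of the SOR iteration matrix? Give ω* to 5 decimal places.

½·tridiag(1,0,1) at n=15: λ_k = cos(kπ/16); max |λ| at k=1 ⇒ ρ_J = cos(π/16) ≈ 0.98079.
√(1−ρ_J²) simplifies to sin(π/16) = 0.195090.
ω* = 2/(1+0.195090) = 1.67351
ρ_SOR = ω* − 1 ≈ 0.67351.

ω* = 1.67351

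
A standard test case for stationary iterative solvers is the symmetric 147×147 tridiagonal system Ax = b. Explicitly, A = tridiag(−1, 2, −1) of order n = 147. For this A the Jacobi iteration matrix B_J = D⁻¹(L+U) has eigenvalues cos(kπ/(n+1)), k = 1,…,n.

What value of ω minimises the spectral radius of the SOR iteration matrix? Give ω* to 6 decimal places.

ω* = 1.958432

ρ_J = max_k |cos(kπ/148)| = cos(π/148) = 0.999775
√(1 − cos²(π/148)) = sin(π/148) ≈ 0.0212254.
ω* = 2 / (1 + 0.0212254) = 2 / 1.0212254 ≈ 1.958432.
ρ_SOR = ω* − 1 ≈ 0.958432.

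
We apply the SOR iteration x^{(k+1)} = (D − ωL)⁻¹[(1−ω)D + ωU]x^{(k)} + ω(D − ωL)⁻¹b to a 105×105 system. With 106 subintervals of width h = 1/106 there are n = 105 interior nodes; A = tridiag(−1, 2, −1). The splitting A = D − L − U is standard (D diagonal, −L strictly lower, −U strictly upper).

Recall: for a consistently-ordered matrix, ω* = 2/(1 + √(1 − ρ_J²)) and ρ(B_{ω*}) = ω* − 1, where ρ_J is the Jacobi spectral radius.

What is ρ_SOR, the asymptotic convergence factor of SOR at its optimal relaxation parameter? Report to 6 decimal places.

B_J for the 105×105 system has eigenvalues cos(kπ/106); ρ_J = cos(π/106) = 0.999561.
√(1−ρ_J²) = |sin(π/106)| = 0.0296333
Young: ω* = 2/(1+√(1−ρ_J²)) = 2/(1+0.0296333) = 2/1.0296333 = 1.942439.
ρ_SOR = ω* − 1 = 1.942439 − 1 = 0.942439.

ρ_SOR = 0.942439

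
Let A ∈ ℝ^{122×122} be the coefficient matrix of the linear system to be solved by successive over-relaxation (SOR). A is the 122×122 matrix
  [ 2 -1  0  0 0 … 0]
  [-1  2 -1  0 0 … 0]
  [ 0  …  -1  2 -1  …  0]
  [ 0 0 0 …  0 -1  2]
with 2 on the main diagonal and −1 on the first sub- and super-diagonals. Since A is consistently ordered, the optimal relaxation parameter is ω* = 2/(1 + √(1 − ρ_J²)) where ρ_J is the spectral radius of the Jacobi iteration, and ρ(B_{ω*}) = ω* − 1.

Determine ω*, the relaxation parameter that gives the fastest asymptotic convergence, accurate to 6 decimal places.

ω* = 1.950195

With n=122, ρ(Jacobi) = cos(π/123) = 0.999674.
√(1−ρ_J²) simplifies to sin(π/123) = 0.0255386.
[ω*] 2 ÷ (1 + 0.0255386) = 2 ÷ 1.0255386 = 1.950195.
ρ(B_{ω*}) = ω*−1 = 0.950195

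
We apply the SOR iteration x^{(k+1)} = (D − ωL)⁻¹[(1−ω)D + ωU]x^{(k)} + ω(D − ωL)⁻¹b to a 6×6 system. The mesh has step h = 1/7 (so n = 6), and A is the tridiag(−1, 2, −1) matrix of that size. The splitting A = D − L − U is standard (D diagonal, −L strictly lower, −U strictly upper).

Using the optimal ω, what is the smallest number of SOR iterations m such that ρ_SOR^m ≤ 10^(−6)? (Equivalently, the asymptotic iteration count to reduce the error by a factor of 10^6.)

n=6: λ(B_J) = 1 − λ(A)/2 = cos(kπ/7); k=1 gives ρ_J = 0.9009689.
root = sin(π/7) = 0.4338837  (since 1−cos² = sin²).
Young: ω* = 2/(1+√(1−ρ_J²)) = 2/(1+0.4338837) = 2/1.4338837 = 1.3948133.
and ρ(B_{ω*}) = 1.3948133 − 1 = 0.3948133.
(0.3948133)^m ≤ 10^{−6}  ⇒  m·ln(0.3948133) ≤ −6·ln10  ⇒  m ≥ 14.866  ⇒  m = 15

m = 15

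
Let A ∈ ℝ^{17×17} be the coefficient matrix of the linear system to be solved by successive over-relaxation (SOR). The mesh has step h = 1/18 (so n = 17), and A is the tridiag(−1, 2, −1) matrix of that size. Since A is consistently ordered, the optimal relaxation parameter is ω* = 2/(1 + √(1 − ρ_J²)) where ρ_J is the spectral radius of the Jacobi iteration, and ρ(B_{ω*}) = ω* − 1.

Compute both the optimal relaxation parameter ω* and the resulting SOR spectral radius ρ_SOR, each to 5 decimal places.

ω* = 1.70409, ρ_SOR = 0.70409

B_J for the 17×17 system has eigenvalues cos(kπ/18); ρ_J = cos(π/18) = 0.98481.
√(1 − cos²(π/18)) = sin(π/18) ≈ 0.173648.
Young: ω* = 2/(1+√(1−ρ_J²)) = 2/(1+0.173648) = 2/1.173648 = 1.70409.
ρ_SOR = ω* − 1 = 1.70409 − 1 = 0.70409.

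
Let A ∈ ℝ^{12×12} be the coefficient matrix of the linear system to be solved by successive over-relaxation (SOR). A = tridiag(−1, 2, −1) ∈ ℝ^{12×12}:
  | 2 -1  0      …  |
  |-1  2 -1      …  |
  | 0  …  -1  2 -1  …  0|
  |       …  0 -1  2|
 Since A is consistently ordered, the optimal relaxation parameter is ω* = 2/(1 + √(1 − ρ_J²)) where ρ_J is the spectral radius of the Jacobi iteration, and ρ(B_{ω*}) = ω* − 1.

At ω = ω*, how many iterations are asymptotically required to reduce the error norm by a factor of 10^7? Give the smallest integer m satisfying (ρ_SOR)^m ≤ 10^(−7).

½·tridiag(1,0,1) at n=12: λ_k = cos(kπ/13); max |λ| at k=1 ⇒ ρ_J = cos(π/13) ≈ 0.9709418.
√(1 − cos²(π/13)) = sin(π/13) ≈ 0.2393157.
ω* = 2 / (1 + 0.2393157) = 2 / 1.2393157 ≈ 1.6137938.
At ω = 1.6137938 every |λ(B_ω)| = ω−1, so ρ_SOR = 0.6137938.
Need (0.6137938)^m ≤ 10^(−7): m ≥ 7·ln10/|ln 0.6137938| = 16.1181/0.488096 = 33.022 ⇒ m = 34.

m = 34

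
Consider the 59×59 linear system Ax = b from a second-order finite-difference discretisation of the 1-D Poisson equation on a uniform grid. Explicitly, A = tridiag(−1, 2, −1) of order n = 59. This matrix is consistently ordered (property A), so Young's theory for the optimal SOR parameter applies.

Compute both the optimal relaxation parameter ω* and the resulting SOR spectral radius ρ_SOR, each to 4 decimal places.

ω* = 1.9005, ρ_SOR = 0.9005

½·tridiag(1,0,1) at n=59: λ_k = cos(kπ/60); max |λ| at k=1 ⇒ ρ_J = cos(π/60) ≈ 0.9986.
√(1−ρ_J²) = |sin(π/60)| = 0.05234
[ω*] 2 ÷ (1 + 0.05234) = 2 ÷ 1.05234 = 1.9005.
ρ_SOR = ω* − 1 = 1.9005 − 1 = 0.9005.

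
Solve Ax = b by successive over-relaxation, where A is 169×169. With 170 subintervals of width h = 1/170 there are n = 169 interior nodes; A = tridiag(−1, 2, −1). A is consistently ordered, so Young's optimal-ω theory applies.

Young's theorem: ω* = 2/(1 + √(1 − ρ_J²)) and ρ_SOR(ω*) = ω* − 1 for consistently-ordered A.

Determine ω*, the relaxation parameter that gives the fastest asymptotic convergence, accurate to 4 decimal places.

n=169: λ(B_J) = 1 − λ(A)/2 = cos(kπ/170); k=1 gives ρ_J = 0.9998.
root = sin(π/170) = 0.01848  (since 1−cos² = sin²).
Young: ω* = 2/(1+√(1−ρ_J²)) = 2/(1+0.01848) = 2/1.01848 = 1.9637.
Hence ρ(B_{ω*}) = 1.9637 − 1 = 0.9637.

ω* = 1.9637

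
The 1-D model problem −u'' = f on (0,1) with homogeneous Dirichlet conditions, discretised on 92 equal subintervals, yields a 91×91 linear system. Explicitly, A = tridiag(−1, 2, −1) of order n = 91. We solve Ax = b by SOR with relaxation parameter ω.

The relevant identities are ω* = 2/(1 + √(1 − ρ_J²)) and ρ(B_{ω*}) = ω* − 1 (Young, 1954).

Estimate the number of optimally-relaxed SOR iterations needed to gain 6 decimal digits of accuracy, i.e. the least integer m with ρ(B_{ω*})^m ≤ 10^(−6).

n=91: λ(B_J) = 1 − λ(A)/2 = cos(kπ/92); k=1 gives ρ_J = 0.9994170.
√(1 − cos²(π/92)) = sin(π/92) ≈ 0.0341411.
Then 2/(1+√(1−ρ_J²)) = 2/(1+0.0341411); ω* = 2/1.0341411 = 1.9339721.
Hence ρ(B_{ω*}) = 1.9339721 − 1 = 0.9339721.
m ≥ 6·ln10 / (−ln 0.9339721) = 202.251; smallest integer m = 203.

m = 203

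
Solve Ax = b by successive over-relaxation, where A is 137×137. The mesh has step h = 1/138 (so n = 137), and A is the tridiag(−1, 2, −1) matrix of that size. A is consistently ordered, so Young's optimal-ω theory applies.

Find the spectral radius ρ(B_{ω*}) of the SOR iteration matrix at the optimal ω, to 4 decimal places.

½·tridiag(1,0,1) at n=137: λ_k = cos(kπ/138); max |λ| at k=1 ⇒ ρ_J = cos(π/138) ≈ 0.9997.
√(1−ρ_J²) simplifies to sin(π/138) = 0.02276.
[ω*] 2 ÷ (1 + 0.02276) = 2 ÷ 1.02276 = 1.9555.
At ω = 1.9555 every |λ(B_ω)| = ω−1, so ρ_SOR = 0.9555.

ρ_SOR = 0.9555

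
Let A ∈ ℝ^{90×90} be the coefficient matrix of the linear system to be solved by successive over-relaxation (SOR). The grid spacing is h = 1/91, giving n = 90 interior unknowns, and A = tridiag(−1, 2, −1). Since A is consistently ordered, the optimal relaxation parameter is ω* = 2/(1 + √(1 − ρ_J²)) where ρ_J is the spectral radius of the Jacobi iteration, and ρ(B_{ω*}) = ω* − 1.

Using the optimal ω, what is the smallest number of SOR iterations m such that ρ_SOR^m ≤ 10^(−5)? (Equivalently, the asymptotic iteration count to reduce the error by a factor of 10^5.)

m = 167

B_J for the 90×90 system has eigenvalues cos(kπ/91); ρ_J = cos(π/91) = 0.9994041.
√(1−ρ_J²) = |sin(π/91)| = 0.0345161
ω* = 2/(1 + 0.0345161) = 2/1.0345161 = 1.9332710.
At ω = 1.9332710 every |λ(B_ω)| = ω−1, so ρ_SOR = 0.9332710.
(0.9332710)^m ≤ 10^{−5}  ⇒  m·ln(0.9332710) ≤ −5·ln10  ⇒  m ≥ 166.709  ⇒  m = 167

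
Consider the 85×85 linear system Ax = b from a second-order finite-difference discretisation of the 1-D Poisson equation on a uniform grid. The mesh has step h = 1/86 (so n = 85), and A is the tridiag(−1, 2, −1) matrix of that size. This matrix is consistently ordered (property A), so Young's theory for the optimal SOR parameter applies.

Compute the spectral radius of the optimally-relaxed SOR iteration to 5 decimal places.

ρ_SOR = 0.92953

spectrum of D⁻¹(L+U) = {cos(kπ/86) : 1≤k≤85}; ρ_J = cos(π/86) = 0.99933.
√(1 − cos²(π/86)) = sin(π/86) ≈ 0.036522.
ω* = 2/(1 + 0.036522) = 2/1.036522 = 1.92953.
and ρ(B_{ω*}) = 1.92953 − 1 = 0.92953.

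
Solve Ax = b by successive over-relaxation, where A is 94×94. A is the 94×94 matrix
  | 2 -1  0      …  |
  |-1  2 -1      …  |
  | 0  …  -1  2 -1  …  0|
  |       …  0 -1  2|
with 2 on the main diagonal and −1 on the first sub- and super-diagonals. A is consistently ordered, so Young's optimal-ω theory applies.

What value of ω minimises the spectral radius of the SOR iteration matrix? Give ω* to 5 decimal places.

½·tridiag(1,0,1) at n=94: λ_k = cos(kπ/95); max |λ| at k=1 ⇒ ρ_J = cos(π/95) ≈ 0.99945.
√(1 − cos²(π/95)) = sin(π/95) ≈ 0.033063.
ω* = 2 / (1 + 0.033063) = 2 / 1.033063 ≈ 1.93599.
and ρ(B_{ω*}) = 1.93599 − 1 = 0.93599.

ω* = 1.93599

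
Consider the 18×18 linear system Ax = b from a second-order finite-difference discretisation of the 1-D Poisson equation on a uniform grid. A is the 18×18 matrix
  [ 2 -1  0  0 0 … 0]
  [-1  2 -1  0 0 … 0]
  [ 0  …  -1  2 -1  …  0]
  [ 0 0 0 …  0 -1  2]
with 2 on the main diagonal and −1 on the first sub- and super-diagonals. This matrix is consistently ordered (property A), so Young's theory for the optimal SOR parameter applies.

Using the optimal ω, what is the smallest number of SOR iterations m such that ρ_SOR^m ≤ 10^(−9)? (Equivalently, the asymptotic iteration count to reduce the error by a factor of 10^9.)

ρ_J = max_k |cos(kπ/19)| = cos(π/19) = 0.9863613
1 − cos²(π/19) = sin²(π/19) ⇒ √(1−ρ_J²) = sin(π/19) = 0.1645946.
Then 2/(1+√(1−ρ_J²)) = 2/(1+0.1645946); ω* = 2/1.1645946 = 1.7173358.
Hence ρ(B_{ω*}) = 1.7173358 − 1 = 0.7173358.
(0.7173358)^m ≤ 10^{−9}  ⇒  m·ln(0.7173358) ≤ −9·ln10  ⇒  m ≥ 62.380  ⇒  m = 63

m = 63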